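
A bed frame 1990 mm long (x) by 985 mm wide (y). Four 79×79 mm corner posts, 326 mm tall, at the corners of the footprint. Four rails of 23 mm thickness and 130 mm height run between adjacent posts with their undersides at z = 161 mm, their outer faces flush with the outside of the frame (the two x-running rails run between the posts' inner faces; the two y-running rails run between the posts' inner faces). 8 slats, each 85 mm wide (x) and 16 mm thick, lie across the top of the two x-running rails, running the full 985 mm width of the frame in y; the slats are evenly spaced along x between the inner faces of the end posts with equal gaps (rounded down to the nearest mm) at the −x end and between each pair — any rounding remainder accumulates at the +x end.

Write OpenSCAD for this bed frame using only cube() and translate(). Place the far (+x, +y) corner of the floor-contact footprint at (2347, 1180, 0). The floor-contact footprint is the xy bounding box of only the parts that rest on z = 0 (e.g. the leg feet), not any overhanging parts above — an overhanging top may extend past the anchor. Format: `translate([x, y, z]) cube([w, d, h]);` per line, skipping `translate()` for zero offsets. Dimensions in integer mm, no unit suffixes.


// slat z = rail_z + rail_h = 161 + 130 = 291
// slat gap = ⌊(1832 − 8·85) / 9⌋ = 128
translate([357, 195, 0]) cube([79, 79, 326]);
translate([357, 1101, 0]) cube([79, 79, 326]);
translate([2268, 195, 0]) cube([79, 79, 326]);
translate([2268, 1101, 0]) cube([79, 79, 326]);
translate([436, 195, 161]) cube([1832, 23, 130]);
translate([436, 1157, 161]) cube([1832, 23, 130]);
translate([357, 274, 161]) cube([23, 827, 130]);
translate([2324, 274, 161]) cube([23, 827, 130]);
translate([564, 195, 291]) cube([85, 985, 16]);
translate([777, 195, 291]) cube([85, 985, 16]);
translate([990, 195, 291]) cube([85, 985, 16]);
translate([1203, 195, 291]) cube([85, 985, 16]);
translate([1416, 195, 291]) cube([85, 985, 16]);
translate([1629, 195, 291]) cube([85, 985, 16]);
translate([1842, 195, 291]) cube([85, 985, 16]);
translate([2055, 195, 291]) cube([85, 985, 16]);


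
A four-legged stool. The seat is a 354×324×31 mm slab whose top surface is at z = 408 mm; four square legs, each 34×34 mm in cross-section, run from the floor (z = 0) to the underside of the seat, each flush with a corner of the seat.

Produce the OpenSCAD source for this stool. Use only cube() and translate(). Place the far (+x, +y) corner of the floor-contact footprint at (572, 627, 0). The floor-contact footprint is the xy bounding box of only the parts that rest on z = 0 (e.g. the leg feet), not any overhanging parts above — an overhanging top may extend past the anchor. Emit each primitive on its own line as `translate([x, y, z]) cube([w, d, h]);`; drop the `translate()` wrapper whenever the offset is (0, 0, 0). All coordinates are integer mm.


translate([218, 303, 377]) cube([354, 324, 31]);
translate([218, 303, 0]) cube([34, 34, 377]);
translate([538, 303, 0]) cube([34, 34, 377]);
translate([218, 593, 0]) cube([34, 34, 377]);
translate([538, 593, 0]) cube([34, 34, 377]);


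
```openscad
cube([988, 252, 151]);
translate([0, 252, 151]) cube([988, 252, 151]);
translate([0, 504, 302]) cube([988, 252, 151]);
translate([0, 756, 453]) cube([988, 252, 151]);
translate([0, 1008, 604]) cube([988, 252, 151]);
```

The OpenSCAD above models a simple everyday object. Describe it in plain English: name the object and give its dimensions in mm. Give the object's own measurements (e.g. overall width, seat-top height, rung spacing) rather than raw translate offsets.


A straight staircase of 5 solid steps. Each step is 988 mm wide (x), 252 mm deep (y, the going) and 151 mm tall (the rise). The first step rests on the floor; each subsequent step sits one going further in +y and one rise higher in +z, directly behind and above the previous step with no overlap.


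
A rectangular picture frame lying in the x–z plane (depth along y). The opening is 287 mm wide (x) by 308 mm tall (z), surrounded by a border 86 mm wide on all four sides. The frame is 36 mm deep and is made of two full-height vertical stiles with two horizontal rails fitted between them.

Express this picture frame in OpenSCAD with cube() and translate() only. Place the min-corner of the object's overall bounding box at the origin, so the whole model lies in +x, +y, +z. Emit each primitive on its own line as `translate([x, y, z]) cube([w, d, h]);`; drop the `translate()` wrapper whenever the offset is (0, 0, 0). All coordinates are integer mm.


cube([86, 36, 480]);
translate([373, 0, 0]) cube([86, 36, 480]);
translate([86, 0, 0]) cube([287, 36, 86]);
translate([86, 0, 394]) cube([287, 36, 86]);


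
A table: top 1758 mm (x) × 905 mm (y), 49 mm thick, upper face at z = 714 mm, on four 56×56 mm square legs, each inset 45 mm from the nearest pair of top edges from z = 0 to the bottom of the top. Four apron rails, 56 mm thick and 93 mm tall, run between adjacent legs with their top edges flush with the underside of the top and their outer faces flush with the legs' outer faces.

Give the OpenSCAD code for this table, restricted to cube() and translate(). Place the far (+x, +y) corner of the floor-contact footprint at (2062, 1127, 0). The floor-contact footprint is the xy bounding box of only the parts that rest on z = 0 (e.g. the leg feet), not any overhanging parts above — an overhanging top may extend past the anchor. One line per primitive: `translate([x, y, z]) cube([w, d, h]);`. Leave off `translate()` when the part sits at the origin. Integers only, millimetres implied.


translate([349, 267, 665]) cube([1758, 905, 49]);
translate([394, 312, 0]) cube([56, 56, 665]);
translate([2006, 312, 0]) cube([56, 56, 665]);
translate([394, 1071, 0]) cube([56, 56, 665]);
translate([2006, 1071, 0]) cube([56, 56, 665]);
translate([450, 312, 572]) cube([1556, 56, 93]);
translate([450, 1071, 572]) cube([1556, 56, 93]);
translate([394, 368, 572]) cube([56, 703, 93]);
translate([2006, 368, 572]) cube([56, 703, 93]);


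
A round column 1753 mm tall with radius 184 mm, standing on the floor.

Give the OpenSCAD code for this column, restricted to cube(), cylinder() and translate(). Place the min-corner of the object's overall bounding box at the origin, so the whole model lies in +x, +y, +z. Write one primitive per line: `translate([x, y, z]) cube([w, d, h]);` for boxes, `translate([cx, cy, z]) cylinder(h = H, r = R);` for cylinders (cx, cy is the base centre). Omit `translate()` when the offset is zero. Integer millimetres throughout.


translate([184, 184, 0]) cylinder(h = 1753, r = 184);


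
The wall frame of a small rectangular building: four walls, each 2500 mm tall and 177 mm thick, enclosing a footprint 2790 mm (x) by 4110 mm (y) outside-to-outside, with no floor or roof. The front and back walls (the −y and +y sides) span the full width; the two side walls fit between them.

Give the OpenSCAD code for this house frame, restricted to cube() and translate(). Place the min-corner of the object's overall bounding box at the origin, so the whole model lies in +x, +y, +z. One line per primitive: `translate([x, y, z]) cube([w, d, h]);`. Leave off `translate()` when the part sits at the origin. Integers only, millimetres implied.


cube([2790, 177, 2500]);
translate([0, 3933, 0]) cube([2790, 177, 2500]);
translate([0, 177, 0]) cube([177, 3756, 2500]);
translate([2613, 177, 0]) cube([177, 3756, 2500]);


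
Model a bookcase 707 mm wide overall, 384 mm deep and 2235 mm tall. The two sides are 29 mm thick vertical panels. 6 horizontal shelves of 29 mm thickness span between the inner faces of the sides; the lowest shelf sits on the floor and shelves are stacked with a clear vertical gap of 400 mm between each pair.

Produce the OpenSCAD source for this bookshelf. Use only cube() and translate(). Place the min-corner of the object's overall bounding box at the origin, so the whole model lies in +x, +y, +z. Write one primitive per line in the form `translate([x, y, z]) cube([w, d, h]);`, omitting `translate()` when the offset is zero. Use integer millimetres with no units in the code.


cube([29, 384, 2235]);
translate([678, 0, 0]) cube([29, 384, 2235]);
translate([29, 0, 0]) cube([649, 384, 29]);
translate([29, 0, 429]) cube([649, 384, 29]);
translate([29, 0, 858]) cube([649, 384, 29]);
translate([29, 0, 1287]) cube([649, 384, 29]);
translate([29, 0, 1716]) cube([649, 384, 29]);
translate([29, 0, 2145]) cube([649, 384, 29]);


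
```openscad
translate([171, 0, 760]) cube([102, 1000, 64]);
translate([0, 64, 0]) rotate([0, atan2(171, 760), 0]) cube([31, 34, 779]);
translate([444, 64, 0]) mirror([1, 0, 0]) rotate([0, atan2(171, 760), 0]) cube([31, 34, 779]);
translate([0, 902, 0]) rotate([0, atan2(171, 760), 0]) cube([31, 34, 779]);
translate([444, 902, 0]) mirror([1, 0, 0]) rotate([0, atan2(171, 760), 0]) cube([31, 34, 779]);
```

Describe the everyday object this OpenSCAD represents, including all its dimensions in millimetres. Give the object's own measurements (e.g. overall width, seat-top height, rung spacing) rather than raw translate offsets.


A sawhorse. A 102×1000×64 mm beam (x, y, z) sits on two A-frame leg pairs. Each pair is two raked legs of 31×34 mm section (34 mm along y) splaying symmetrically in x. Each leg rises 760 mm vertically over 171 mm of horizontal reach and is 779 mm long along its own axis. Every leg's outer bottom edge rests on the floor and its outer top edge meets a bottom edge of the beam — the left legs (tilting toward +x) meet the beam's −x bottom edge, the right legs (their mirror images, tilting toward −x) meet its +x bottom edge — so the leg tops tuck under the beam, the beam's underside is 760 mm above the floor, and the feet are 444 mm apart outside-to-outside with the beam centred between them. The two leg pairs are set in 64 mm from either end of the beam.


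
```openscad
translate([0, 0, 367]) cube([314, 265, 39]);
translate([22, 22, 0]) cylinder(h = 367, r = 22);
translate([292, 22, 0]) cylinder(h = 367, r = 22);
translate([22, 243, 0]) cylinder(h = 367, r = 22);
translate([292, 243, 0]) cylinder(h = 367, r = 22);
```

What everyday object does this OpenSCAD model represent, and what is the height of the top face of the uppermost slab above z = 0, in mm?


A stool. The seat height is 406 mm.

A 314×265×39 slab at z = 367 on four corner cylinders — a stool. The seat top is 367 + 39 = 406 mm.


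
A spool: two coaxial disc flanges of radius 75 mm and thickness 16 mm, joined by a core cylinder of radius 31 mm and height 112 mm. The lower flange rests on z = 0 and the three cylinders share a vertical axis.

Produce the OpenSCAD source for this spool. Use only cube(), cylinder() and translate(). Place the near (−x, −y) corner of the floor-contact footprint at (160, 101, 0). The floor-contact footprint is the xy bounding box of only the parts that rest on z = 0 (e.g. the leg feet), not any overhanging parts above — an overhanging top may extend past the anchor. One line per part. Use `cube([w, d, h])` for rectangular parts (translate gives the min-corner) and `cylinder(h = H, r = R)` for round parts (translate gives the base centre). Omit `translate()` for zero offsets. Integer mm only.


translate([235, 176, 0]) cylinder(h = 16, r = 75);
translate([235, 176, 16]) cylinder(h = 112, r = 31);
translate([235, 176, 128]) cylinder(h = 16, r = 75);


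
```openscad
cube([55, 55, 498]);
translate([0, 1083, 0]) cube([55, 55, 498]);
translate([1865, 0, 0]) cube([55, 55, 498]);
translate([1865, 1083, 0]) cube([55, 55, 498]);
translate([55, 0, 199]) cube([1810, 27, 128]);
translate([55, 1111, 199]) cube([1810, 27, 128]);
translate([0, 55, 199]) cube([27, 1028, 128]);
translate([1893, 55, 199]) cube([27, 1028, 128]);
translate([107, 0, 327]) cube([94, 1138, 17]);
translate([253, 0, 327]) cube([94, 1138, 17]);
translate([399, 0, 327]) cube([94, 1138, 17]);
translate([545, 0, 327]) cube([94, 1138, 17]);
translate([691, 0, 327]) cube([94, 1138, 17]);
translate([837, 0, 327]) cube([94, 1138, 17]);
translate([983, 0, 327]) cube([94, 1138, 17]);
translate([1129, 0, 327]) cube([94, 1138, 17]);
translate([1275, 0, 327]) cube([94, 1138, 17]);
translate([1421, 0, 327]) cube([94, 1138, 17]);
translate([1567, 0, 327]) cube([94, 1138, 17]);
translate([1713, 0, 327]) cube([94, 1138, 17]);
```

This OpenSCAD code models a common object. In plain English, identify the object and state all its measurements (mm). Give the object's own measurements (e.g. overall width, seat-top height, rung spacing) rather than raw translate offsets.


A bed frame 1920 mm long (x) by 1138 mm wide (y). Four 55×55 mm corner posts, 498 mm tall, at the corners of the footprint. Four rails of 27 mm thickness and 128 mm height run between adjacent posts with their undersides at z = 199 mm, their outer faces flush with the outside of the frame (the two x-running rails run between the posts' inner faces; the two y-running rails run between the posts' inner faces). 12 slats, each 94 mm wide (x) and 17 mm thick, lie across the top of the two x-running rails, running the full 1138 mm width of the frame in y; along x they sit between the end posts with a 52 mm gap after the −x posts and between neighbouring slats, leaving 58 mm before the +x posts.


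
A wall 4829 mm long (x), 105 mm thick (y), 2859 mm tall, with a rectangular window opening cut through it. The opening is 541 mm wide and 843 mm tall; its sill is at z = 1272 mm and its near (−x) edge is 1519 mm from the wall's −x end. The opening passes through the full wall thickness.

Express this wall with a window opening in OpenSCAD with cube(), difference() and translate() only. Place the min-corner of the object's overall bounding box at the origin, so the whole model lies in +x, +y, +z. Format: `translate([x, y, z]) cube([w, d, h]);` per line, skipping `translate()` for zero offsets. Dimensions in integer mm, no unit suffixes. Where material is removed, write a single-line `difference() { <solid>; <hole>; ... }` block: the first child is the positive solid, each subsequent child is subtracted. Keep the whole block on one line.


difference() { cube([4829, 105, 2859]); translate([1519, 0, 1272]) cube([541, 105, 843]); }


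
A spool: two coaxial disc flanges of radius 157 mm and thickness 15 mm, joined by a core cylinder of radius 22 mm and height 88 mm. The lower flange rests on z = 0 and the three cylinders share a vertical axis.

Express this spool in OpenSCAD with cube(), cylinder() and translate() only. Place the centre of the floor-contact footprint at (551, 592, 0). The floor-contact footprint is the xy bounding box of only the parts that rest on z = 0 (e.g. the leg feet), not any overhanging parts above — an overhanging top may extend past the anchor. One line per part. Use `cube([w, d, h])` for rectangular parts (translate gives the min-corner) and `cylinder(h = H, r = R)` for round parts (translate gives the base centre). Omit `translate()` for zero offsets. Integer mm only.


translate([551, 592, 0]) cylinder(h = 15, r = 157);
translate([551, 592, 15]) cylinder(h = 88, r = 22);
translate([551, 592, 103]) cylinder(h = 15, r = 157);


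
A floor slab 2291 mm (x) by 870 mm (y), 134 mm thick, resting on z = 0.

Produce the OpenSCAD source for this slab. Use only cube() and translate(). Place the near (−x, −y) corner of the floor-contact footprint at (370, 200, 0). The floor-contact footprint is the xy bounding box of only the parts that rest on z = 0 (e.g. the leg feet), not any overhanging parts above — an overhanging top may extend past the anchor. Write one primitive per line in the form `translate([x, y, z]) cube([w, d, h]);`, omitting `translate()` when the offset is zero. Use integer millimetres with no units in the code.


translate([370, 200, 0]) cube([2291, 870, 134]);


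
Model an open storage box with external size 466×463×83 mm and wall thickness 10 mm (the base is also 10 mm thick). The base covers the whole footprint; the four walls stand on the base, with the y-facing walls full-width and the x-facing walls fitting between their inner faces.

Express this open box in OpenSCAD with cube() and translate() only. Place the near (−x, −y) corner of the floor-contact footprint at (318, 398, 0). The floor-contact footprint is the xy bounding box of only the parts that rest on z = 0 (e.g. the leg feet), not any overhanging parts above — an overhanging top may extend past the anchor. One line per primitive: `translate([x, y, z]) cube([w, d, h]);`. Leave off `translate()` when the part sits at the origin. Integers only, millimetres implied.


translate([318, 398, 0]) cube([466, 463, 10]);
translate([318, 398, 10]) cube([466, 10, 73]);
translate([318, 851, 10]) cube([466, 10, 73]);
translate([318, 408, 10]) cube([10, 443, 73]);
translate([774, 408, 10]) cube([10, 443, 73]);


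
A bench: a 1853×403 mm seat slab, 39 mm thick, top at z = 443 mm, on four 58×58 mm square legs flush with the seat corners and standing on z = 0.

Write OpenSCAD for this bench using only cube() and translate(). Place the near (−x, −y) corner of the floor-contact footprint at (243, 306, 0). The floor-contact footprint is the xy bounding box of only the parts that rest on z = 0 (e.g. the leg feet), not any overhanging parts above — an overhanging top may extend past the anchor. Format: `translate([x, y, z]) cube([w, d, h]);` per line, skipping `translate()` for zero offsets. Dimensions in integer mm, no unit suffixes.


// leg_h = 443 − 39 = 404
translate([243, 306, 404]) cube([1853, 403, 39]);
translate([243, 306, 0]) cube([58, 58, 404]);
translate([243, 651, 0]) cube([58, 58, 404]);
translate([2038, 306, 0]) cube([58, 58, 404]);
translate([2038, 651, 0]) cube([58, 58, 404]);


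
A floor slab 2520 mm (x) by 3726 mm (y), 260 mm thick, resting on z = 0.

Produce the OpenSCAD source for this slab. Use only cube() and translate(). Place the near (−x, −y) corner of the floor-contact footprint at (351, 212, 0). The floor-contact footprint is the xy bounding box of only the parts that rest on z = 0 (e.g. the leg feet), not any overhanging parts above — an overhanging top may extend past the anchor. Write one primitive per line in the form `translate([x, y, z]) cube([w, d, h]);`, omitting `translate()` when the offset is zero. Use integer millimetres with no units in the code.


translate([351, 212, 0]) cube([2520, 3726, 260]);


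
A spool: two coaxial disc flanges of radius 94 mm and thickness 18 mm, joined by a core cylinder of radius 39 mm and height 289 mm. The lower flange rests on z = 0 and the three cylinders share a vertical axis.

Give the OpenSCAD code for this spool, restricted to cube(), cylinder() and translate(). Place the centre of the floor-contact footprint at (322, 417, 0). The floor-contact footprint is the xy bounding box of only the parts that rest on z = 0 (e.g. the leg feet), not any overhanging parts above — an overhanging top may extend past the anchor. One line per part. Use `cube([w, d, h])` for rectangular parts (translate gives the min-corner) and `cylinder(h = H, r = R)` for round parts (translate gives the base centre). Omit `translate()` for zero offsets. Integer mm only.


translate([322, 417, 0]) cylinder(h = 18, r = 94);
translate([322, 417, 18]) cylinder(h = 289, r = 39);
translate([322, 417, 307]) cylinder(h = 18, r = 94);


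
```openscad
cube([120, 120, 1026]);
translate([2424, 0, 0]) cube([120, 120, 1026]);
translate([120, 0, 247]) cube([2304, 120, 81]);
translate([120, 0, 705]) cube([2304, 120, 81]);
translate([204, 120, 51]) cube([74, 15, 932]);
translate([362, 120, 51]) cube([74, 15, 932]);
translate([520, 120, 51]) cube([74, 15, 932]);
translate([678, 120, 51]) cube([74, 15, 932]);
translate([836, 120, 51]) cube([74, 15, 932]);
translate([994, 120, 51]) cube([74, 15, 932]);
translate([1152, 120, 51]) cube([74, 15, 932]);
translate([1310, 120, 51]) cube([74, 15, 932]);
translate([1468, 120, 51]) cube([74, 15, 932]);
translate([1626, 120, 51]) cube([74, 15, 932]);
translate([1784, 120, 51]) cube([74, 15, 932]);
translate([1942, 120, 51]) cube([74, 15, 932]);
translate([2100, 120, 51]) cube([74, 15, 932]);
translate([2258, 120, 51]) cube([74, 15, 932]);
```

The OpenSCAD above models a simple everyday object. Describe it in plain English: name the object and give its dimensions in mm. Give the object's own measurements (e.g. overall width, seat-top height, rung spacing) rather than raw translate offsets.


A fence section. Two 120×120 mm posts, 1026 mm tall, stand on the floor with a clear span of 2304 mm between their inner faces. Two horizontal rails of 120×81 mm section span the gap between the posts with their undersides at z = 247 mm and z = 705 mm, flush with the posts' −y face. 14 pickets, each 74 mm wide, 15 mm thick and 932 mm tall, are fixed to the +y face of the rails with their bottoms at z = 51 mm, spaced across the span with a 84 mm gap after the −x post and between neighbouring pickets, with 92 mm left before the +x post.


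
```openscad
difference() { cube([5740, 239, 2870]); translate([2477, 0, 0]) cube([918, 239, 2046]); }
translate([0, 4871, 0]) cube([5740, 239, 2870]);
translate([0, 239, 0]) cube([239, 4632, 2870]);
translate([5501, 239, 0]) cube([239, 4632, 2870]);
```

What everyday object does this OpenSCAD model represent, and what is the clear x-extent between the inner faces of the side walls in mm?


A single room. The interior width is 5262 mm.

Four walls enclosing a rectangle with a door in the front wall — a room. Outside width 5740 minus two 239 mm walls gives 5262 mm.


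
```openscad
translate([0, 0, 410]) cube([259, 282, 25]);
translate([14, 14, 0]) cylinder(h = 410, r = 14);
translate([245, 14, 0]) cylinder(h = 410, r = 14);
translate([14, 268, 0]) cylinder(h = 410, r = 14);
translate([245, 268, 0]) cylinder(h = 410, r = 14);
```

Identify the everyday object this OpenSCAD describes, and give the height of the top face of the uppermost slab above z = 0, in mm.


A stool. The seat height is 435 mm.

A 259×282×25 slab at z = 410 on four corner cylinders — a stool. The seat top is 410 + 25 = 435 mm.


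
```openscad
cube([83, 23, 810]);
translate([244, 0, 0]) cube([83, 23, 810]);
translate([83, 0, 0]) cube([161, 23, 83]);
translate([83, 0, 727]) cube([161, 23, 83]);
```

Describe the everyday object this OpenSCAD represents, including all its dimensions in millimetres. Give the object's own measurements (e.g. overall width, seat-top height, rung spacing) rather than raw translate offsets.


A rectangular picture frame lying in the x–z plane (depth along y). The opening is 161 mm wide (x) by 644 mm tall (z), surrounded by a border 83 mm wide on all four sides. The frame is 23 mm deep and is made of two full-height vertical stiles with two horizontal rails fitted between them.


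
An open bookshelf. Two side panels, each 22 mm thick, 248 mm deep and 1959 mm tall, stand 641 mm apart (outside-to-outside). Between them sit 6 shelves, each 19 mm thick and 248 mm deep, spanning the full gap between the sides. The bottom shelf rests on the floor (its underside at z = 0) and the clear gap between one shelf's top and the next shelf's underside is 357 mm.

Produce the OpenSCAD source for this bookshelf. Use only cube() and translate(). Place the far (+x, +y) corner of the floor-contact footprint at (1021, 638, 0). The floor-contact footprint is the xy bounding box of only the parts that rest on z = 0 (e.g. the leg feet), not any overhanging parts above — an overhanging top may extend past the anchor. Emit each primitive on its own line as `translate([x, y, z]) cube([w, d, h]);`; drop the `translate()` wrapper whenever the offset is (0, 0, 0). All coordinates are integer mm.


translate([380, 390, 0]) cube([22, 248, 1959]);
translate([999, 390, 0]) cube([22, 248, 1959]);
translate([402, 390, 0]) cube([597, 248, 19]);
translate([402, 390, 376]) cube([597, 248, 19]);
translate([402, 390, 752]) cube([597, 248, 19]);
translate([402, 390, 1128]) cube([597, 248, 19]);
translate([402, 390, 1504]) cube([597, 248, 19]);
translate([402, 390, 1880]) cube([597, 248, 19]);


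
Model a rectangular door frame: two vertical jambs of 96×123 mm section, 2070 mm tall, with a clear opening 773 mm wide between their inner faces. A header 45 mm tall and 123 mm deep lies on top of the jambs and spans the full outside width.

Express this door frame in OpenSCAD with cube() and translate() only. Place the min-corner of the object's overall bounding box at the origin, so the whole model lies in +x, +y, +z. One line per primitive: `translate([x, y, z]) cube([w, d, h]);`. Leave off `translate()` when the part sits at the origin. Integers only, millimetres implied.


cube([96, 123, 2070]);
translate([869, 0, 0]) cube([96, 123, 2070]);
translate([0, 0, 2070]) cube([965, 123, 45]);


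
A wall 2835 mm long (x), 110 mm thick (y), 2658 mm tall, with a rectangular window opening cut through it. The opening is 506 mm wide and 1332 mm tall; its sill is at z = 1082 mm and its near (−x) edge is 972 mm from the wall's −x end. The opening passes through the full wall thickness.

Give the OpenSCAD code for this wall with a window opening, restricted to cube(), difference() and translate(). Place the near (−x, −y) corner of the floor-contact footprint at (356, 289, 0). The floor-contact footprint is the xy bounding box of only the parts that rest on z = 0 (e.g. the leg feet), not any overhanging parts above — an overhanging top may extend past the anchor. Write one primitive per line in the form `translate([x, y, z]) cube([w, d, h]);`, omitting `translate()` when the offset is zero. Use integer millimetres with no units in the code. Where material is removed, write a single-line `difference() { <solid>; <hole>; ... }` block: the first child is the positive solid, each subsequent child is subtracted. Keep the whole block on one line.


difference() { translate([356, 289, 0]) cube([2835, 110, 2658]); translate([1328, 289, 1082]) cube([506, 110, 1332]); }


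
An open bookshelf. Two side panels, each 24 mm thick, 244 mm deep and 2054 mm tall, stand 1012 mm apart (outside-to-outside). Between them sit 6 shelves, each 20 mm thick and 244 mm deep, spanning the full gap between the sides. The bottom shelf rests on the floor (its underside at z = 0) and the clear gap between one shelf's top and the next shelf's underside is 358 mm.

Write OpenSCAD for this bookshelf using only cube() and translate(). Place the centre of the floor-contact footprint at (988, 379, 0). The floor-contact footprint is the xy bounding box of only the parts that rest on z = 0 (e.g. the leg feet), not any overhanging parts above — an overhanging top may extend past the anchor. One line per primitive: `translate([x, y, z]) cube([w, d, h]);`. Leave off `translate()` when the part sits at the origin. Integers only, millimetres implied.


translate([482, 257, 0]) cube([24, 244, 2054]);
translate([1470, 257, 0]) cube([24, 244, 2054]);
translate([506, 257, 0]) cube([964, 244, 20]);
translate([506, 257, 378]) cube([964, 244, 20]);
translate([506, 257, 756]) cube([964, 244, 20]);
translate([506, 257, 1134]) cube([964, 244, 20]);
translate([506, 257, 1512]) cube([964, 244, 20]);
translate([506, 257, 1890]) cube([964, 244, 20]);


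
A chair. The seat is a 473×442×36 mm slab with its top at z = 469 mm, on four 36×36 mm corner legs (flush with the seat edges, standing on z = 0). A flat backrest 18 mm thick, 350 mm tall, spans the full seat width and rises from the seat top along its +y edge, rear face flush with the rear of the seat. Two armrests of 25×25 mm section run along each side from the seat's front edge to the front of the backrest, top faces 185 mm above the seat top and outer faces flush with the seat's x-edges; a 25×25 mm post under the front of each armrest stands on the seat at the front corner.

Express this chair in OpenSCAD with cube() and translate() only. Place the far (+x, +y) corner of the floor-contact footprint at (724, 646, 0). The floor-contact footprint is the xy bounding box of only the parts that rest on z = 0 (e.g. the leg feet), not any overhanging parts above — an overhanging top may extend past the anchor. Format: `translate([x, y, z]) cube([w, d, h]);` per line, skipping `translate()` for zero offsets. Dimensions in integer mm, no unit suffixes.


translate([251, 204, 433]) cube([473, 442, 36]);
translate([251, 204, 0]) cube([36, 36, 433]);
translate([688, 204, 0]) cube([36, 36, 433]);
translate([251, 610, 0]) cube([36, 36, 433]);
translate([688, 610, 0]) cube([36, 36, 433]);
translate([251, 628, 469]) cube([473, 18, 350]);
translate([251, 204, 629]) cube([25, 424, 25]);
translate([699, 204, 629]) cube([25, 424, 25]);
translate([251, 204, 469]) cube([25, 25, 160]);
translate([699, 204, 469]) cube([25, 25, 160]);


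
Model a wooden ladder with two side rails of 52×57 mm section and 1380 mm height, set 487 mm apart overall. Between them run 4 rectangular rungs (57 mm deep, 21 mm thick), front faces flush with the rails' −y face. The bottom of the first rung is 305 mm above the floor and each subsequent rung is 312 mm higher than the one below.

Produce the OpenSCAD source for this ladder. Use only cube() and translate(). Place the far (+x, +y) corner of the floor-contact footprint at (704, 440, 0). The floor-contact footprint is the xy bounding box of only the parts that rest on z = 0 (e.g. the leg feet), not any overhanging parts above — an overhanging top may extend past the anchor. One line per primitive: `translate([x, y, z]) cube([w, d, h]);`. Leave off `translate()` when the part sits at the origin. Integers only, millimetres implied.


translate([217, 383, 0]) cube([52, 57, 1380]);
translate([652, 383, 0]) cube([52, 57, 1380]);
translate([269, 383, 305]) cube([383, 57, 21]);
translate([269, 383, 617]) cube([383, 57, 21]);
translate([269, 383, 929]) cube([383, 57, 21]);
translate([269, 383, 1241]) cube([383, 57, 21]);


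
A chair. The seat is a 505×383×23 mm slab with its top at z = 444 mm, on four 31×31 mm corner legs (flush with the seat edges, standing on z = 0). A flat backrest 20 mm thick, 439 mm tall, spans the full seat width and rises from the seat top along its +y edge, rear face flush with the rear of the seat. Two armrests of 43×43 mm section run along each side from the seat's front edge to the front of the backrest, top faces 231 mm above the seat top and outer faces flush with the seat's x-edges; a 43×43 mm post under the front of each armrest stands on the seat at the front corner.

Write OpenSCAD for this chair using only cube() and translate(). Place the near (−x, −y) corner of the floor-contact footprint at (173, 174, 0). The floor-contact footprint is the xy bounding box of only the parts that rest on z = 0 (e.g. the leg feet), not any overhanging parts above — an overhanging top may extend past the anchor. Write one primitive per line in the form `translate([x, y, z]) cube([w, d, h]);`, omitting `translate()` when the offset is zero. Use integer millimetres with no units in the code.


// leg_h = 444 - 23 = 421
// arm post h = 231 - 43 = 188
translate([173, 174, 421]) cube([505, 383, 23]);
translate([173, 174, 0]) cube([31, 31, 421]);
translate([647, 174, 0]) cube([31, 31, 421]);
translate([173, 526, 0]) cube([31, 31, 421]);
translate([647, 526, 0]) cube([31, 31, 421]);
translate([173, 537, 444]) cube([505, 20, 439]);
translate([173, 174, 632]) cube([43, 363, 43]);
translate([635, 174, 632]) cube([43, 363, 43]);
translate([173, 174, 444]) cube([43, 43, 188]);
translate([635, 174, 444]) cube([43, 43, 188]);


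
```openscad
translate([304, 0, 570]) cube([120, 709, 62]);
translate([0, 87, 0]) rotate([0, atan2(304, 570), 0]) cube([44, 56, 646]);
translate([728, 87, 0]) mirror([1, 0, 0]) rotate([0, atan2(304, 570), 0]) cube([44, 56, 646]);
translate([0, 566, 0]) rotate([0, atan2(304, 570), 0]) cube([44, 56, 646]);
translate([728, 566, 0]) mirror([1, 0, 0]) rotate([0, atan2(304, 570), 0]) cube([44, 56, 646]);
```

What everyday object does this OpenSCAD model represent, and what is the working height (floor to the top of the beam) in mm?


A sawhorse. The overall height is 632 mm.

A beam across two mirrored pairs of raked legs — a sawhorse. The beam's underside is at z = 570 (matching the legs' vertical rise in atan2(304, 570)) and the beam is 62 mm tall, so its top is at 570 + 62 = 632 mm. The raked legs top out at the beam's underside, so that is the highest point.


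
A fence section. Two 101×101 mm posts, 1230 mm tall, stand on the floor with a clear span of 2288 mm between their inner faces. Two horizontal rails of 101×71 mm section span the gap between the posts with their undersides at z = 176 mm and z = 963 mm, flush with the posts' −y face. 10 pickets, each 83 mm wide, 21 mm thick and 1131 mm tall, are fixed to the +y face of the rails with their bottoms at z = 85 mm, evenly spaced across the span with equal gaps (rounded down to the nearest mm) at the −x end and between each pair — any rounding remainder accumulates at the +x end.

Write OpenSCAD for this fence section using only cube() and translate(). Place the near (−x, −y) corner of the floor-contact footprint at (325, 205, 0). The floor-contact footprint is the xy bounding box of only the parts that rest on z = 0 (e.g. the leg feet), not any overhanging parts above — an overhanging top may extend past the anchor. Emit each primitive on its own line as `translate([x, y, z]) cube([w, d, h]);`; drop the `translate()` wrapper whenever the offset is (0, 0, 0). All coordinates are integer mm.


translate([325, 205, 0]) cube([101, 101, 1230]);
translate([2714, 205, 0]) cube([101, 101, 1230]);
translate([426, 205, 176]) cube([2288, 101, 71]);
translate([426, 205, 963]) cube([2288, 101, 71]);
translate([558, 306, 85]) cube([83, 21, 1131]);
translate([773, 306, 85]) cube([83, 21, 1131]);
translate([988, 306, 85]) cube([83, 21, 1131]);
translate([1203, 306, 85]) cube([83, 21, 1131]);
translate([1418, 306, 85]) cube([83, 21, 1131]);
translate([1633, 306, 85]) cube([83, 21, 1131]);
translate([1848, 306, 85]) cube([83, 21, 1131]);
translate([2063, 306, 85]) cube([83, 21, 1131]);
translate([2278, 306, 85]) cube([83, 21, 1131]);
translate([2493, 306, 85]) cube([83, 21, 1131]);


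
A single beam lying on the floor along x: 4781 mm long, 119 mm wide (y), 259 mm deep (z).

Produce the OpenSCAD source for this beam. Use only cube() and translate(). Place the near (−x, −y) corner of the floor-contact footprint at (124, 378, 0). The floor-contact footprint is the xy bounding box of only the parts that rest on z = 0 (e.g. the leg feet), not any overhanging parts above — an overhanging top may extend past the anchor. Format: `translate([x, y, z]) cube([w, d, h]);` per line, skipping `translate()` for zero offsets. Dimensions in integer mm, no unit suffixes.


translate([124, 378, 0]) cube([4781, 119, 259]);


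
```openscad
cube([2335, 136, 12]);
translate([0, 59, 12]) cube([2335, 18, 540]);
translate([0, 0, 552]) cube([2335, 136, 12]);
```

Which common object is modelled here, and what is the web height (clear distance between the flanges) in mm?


An I-beam. The web height is 540 mm.

Two wide flanges with a thin centred web — an I-beam. Overall 564 mm minus two 12 mm flanges gives a web of 564 − 2·12 = 540 mm.


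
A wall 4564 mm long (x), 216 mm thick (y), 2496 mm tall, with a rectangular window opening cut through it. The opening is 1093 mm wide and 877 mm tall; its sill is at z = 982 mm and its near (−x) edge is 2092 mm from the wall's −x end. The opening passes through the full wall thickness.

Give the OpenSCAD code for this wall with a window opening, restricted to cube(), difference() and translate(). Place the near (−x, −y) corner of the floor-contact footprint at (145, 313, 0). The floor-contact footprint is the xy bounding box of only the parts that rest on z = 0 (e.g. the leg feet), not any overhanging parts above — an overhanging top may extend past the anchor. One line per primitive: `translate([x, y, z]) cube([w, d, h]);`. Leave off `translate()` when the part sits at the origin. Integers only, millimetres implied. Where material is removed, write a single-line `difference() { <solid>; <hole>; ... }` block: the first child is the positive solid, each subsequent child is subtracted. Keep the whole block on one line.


difference() { translate([145, 313, 0]) cube([4564, 216, 2496]); translate([2237, 313, 982]) cube([1093, 216, 877]); }


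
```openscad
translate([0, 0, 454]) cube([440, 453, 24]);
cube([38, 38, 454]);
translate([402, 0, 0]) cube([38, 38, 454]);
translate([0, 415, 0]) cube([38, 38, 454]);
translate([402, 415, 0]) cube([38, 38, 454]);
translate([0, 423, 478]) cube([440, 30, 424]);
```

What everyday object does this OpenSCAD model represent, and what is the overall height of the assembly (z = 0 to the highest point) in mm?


A chair. The overall height is 902 mm.

A slab on four corner posts with a tall panel at the back — a chair. The seat slab sits at z = 454 with thickness 24, and the 424 mm backrest starts at the seat top, so the overall height is 454 + 24 + 424 = 902 mm.


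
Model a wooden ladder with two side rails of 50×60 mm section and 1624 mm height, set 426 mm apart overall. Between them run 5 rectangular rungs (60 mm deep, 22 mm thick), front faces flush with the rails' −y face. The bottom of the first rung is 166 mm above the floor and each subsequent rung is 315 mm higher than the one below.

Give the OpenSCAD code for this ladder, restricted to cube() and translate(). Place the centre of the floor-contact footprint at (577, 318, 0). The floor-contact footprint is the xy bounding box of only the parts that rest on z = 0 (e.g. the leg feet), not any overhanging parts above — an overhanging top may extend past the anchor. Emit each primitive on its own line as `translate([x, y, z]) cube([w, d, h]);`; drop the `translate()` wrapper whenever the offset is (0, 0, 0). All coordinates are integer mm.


// rung span = 426 - 2*50 = 326
// rung[k] z = 166 + k*315
translate([364, 288, 0]) cube([50, 60, 1624]);
translate([740, 288, 0]) cube([50, 60, 1624]);
translate([414, 288, 166]) cube([326, 60, 22]);
translate([414, 288, 481]) cube([326, 60, 22]);
translate([414, 288, 796]) cube([326, 60, 22]);
translate([414, 288, 1111]) cube([326, 60, 22]);
translate([414, 288, 1426]) cube([326, 60, 22]);


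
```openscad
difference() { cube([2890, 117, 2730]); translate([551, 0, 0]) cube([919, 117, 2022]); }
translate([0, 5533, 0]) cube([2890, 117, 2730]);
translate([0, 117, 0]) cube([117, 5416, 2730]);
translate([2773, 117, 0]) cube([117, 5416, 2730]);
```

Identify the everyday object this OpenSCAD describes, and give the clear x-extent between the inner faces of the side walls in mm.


A single room. The interior width is 2656 mm.

Four walls enclosing a rectangle with a door in the front wall — a room. Outside width 2890 minus two 117 mm walls gives 2656 mm.


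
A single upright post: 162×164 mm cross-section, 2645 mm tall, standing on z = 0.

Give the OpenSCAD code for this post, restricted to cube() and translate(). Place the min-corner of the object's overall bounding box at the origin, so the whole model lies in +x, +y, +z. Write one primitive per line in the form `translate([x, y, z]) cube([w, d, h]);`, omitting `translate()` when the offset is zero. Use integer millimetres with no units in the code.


cube([162, 164, 2645]);


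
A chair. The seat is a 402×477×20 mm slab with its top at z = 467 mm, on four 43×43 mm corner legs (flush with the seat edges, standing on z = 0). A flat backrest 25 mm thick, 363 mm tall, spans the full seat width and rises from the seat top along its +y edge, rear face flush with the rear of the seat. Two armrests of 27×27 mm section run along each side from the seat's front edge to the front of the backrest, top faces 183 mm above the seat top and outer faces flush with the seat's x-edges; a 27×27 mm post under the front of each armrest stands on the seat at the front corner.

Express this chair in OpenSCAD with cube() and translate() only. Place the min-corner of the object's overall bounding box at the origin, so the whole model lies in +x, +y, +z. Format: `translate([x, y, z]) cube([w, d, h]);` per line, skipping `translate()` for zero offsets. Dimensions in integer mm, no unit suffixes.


// leg_h = 467 - 20 = 447
// arm post h = 183 - 27 = 156
translate([0, 0, 447]) cube([402, 477, 20]);
cube([43, 43, 447]);
translate([359, 0, 0]) cube([43, 43, 447]);
translate([0, 434, 0]) cube([43, 43, 447]);
translate([359, 434, 0]) cube([43, 43, 447]);
translate([0, 452, 467]) cube([402, 25, 363]);
translate([0, 0, 623]) cube([27, 452, 27]);
translate([375, 0, 623]) cube([27, 452, 27]);
translate([0, 0, 467]) cube([27, 27, 156]);
translate([375, 0, 467]) cube([27, 27, 156]);
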